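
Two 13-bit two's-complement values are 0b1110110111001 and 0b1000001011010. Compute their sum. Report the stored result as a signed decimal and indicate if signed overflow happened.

3603; overflow

0b1110110111001 → 1110110111001 = -583 (signed)
0b1000001011010 → 1000001011010 = -4006 (signed)
  1110110111001
+ 1000001011010
= 0111000010011  (discard carry-out 1)
Result 0111000010011: MSB = 0 → value 3603.
Both addends are negative but the stored result is non-negative: signed overflow. The true value -583 + (-4006) = -4589 lies outside [-4096, 4095].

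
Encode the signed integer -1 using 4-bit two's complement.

1111

|-1| = 1 = 0001 in 4 bits.
Invert the bits: 1110. Add 1: 1111.
Check: 1111 reads as 15 − 16 = -1.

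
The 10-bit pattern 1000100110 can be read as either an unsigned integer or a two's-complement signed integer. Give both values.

Unsigned: 1000100110 = 550.
Signed: MSB=1 → 550 − 1024 = -474.

unsigned = 550, signed = -474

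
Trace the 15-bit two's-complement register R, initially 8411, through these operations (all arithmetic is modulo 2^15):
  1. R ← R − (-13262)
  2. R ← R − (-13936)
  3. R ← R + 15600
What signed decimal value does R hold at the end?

-14327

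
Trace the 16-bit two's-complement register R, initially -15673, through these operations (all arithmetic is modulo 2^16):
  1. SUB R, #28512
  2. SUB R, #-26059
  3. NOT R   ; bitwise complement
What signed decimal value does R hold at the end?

Start: R = -15673 = 1100001011000111.
R = -15673 − 28512 = -44185; wraps to 21351 = 0101001101100111
R = 21351 − (-26059) = 47410; wraps to -18126 = 1011100100110010
R = NOT 1011100100110010 = 0100011011001101 = 18125

18125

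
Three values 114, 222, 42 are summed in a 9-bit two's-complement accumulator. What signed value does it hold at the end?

-134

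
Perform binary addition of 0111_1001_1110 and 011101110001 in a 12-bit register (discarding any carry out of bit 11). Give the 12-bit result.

111100001111

  011110011110
+ 011101110001
= 111100001111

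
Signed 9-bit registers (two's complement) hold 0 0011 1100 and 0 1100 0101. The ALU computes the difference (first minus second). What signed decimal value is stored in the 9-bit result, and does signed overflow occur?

0 0011 1100 → 000111100 = 60 (signed)
0 1100 0101 → 011000101 = 197 (signed)
Subtract via negate-and-add: invert 011000101 + 1 = 100111011 (i.e. -197).
  000111100
+ 100111011
= 101110111
Result 101110111: MSB = 1 → 375 − 512 = -137.
Addends (after negating the subtrahend) have opposite signs, so signed overflow cannot occur.

-137; no overflow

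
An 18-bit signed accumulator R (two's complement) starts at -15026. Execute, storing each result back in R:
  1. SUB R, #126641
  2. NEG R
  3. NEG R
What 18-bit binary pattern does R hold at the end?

011101011010011101

Start: R = -15026 = 111100010101001110.
R = -15026 − 126641 = -141667; wraps to 120477 = 011101011010011101
R = −(120477) = -120477 = 100010100101100011
R = −(-120477) = 120477 = 011101011010011101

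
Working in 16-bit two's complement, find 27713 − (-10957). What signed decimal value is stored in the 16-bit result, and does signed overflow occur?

-26866; overflow

27713 → 0110110001000001
-10957 → 1101010100110011
Subtract via negate-and-add: invert 1101010100110011 + 1 = 0010101011001101 (i.e. 10957).
  0110110001000001
+ 0010101011001101
= 1001011100001110
Result 1001011100001110: MSB = 1 → 38670 − 65536 = -26866.
Both addends (after negating the subtrahend) are non-negative but the stored result is negative: signed overflow. The true value 27713 − (-10957) = 38670 lies outside [-32768, 32767].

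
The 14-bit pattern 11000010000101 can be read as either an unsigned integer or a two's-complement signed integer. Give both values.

unsigned = 12421, signed = -3963

Unsigned: 11000010000101 = 12421.
Signed: MSB=1 → 12421 − 16384 = -3963.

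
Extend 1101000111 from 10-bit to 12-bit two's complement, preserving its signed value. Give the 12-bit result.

111101000111

MSB of 1101000111 is 1; replicate it into the new high bits.
11|1101000111 → 111101000111 (still -185).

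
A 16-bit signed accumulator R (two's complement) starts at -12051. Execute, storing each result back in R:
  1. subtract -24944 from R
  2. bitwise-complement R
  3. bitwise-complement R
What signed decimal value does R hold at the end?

12893

Start: R = -12051 = 1101000011101101.
R = -12051 − (-24944) = 12893 = 0011001001011101
R = NOT 0011001001011101 = 1100110110100010 = -12894
R = NOT 1100110110100010 = 0011001001011101 = 12893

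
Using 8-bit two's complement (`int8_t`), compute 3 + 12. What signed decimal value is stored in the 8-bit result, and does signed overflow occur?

15; no overflow

3 → 00000011
12 → 00001100
  00000011
+ 00001100
= 00001111
Result 00001111: MSB = 0 → value 15.
Both addends are non-negative and so is the stored result: no signed overflow.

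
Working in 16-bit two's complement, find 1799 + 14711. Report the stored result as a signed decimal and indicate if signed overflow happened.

1799 → 0000011100000111
14711 → 0011100101110111
  0000011100000111
+ 0011100101110111
= 0100000001111110
Result 0100000001111110: MSB = 0 → value 16510.
Both addends are non-negative and so is the stored result: no signed overflow.

16510; no overflow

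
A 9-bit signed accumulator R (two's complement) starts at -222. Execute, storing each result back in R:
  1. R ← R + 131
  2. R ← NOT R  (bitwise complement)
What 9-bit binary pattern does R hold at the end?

001011010

Start: R = -222 = 100100010.
R = -222 + 131 = -91 = 110100101
R = NOT 110100101 = 001011010 = 90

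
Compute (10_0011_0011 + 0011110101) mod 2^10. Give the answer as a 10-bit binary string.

1100101000

  1000110011
+ 0011110101
= 1100101000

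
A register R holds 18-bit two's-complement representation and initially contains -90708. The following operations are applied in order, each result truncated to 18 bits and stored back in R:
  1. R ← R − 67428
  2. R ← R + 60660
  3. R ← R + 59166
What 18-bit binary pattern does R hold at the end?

110110101001011010

Start: R = -90708 = 101001110110101100.
R = -90708 − 67428 = -158136; wraps to 104008 = 011001011001001000
R = 104008 + 60660 = 164668; wraps to -97476 = 101000001100111100
R = -97476 + 59166 = -38310 = 110110101001011010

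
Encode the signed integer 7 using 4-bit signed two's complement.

7 is non-negative, so write it directly in 4 bits: 0111.

0111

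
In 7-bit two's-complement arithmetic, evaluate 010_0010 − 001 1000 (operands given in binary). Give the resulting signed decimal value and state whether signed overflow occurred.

010_0010 → 0100010 = 34 (signed)
001 1000 → 0011000 = 24 (signed)
Subtract via negate-and-add: invert 0011000 + 1 = 1101000 (i.e. -24).
  0100010
+ 1101000
= 0001010  (discard carry-out 1)
Result 0001010: MSB = 0 → value 10.
Addends (after negating the subtrahend) have opposite signs, so signed overflow cannot occur.

10; no overflow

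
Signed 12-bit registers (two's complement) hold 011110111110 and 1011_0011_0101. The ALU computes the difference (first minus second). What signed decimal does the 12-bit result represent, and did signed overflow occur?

-887; overflow

011110111110 = 1982 (signed)
1011_0011_0101 → 101100110101 = -1227 (signed)
Subtract via negate-and-add: invert 101100110101 + 1 = 010011001011 (i.e. 1227).
  011110111110
+ 010011001011
= 110010001001
Result 110010001001: MSB = 1 → 3209 − 4096 = -887.
Both addends (after negating the subtrahend) are non-negative but the stored result is negative: signed overflow. The true value 1982 − (-1227) = 3209 lies outside [-2048, 2047].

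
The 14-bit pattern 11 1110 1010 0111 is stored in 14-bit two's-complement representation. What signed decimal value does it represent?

MSB is 1, so the value is negative.
Unsigned reading: 16039. Subtract 2^14 = 16384: 16039 − 16384 = -345.

-345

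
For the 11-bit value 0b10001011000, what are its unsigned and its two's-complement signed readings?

unsigned = 1112, signed = -936

Unsigned: 10001011000 = 1112.
Signed: MSB=1 → 1112 − 2048 = -936.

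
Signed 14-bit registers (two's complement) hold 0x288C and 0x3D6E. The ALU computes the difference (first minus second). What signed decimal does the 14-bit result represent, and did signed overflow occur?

-5346; no overflow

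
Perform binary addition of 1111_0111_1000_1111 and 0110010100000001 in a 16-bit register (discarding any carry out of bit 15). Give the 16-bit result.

0101110010010000

  1111011110001111
+ 0110010100000001
= 0101110010010000  (discard carry-out 1)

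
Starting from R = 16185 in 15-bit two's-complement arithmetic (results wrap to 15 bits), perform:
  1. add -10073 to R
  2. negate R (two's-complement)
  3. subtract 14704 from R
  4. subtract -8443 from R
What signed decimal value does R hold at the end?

-12373

Start: R = 16185 = 011111100111001.
R = 16185 + (-10073) = 6112 = 001011111100000
R = −(6112) = -6112 = 110100000100000
R = -6112 − 14704 = -20816; wraps to 11952 = 010111010110000
R = 11952 − (-8443) = 20395; wraps to -12373 = 100111110101011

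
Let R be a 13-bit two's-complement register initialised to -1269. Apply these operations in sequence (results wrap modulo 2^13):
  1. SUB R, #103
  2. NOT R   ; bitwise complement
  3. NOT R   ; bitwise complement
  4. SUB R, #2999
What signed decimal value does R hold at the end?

3821

Start: R = -1269 = 1101100001011.
R = -1269 − 103 = -1372 = 1101010100100
R = NOT 1101010100100 = 0010101011011 = 1371
R = NOT 0010101011011 = 1101010100100 = -1372
R = -1372 − 2999 = -4371; wraps to 3821 = 0111011101101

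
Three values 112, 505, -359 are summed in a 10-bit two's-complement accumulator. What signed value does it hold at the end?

112 + 505 = 617 → wraps to -407 (1001101001)
-407 + (-359) = -766 → wraps to 258 (0100000010)

258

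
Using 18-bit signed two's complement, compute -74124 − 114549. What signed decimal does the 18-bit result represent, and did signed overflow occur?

73471; overflow

-74124 → 101101111001110100
114549 → 011011111101110101
Subtract via negate-and-add: invert 011011111101110101 + 1 = 100100000010001011 (i.e. -114549).
  101101111001110100
+ 100100000010001011
= 010001111011111111  (discard carry-out 1)
Result 010001111011111111: MSB = 0 → value 73471.
Both addends (after negating the subtrahend) are negative but the stored result is non-negative: signed overflow. The true value -74124 − 114549 = -188673 lies outside [-131072, 131071].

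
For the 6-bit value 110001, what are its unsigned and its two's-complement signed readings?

Unsigned: 110001 = 49.
Signed: MSB=1 → 49 − 64 = -15.

unsigned = 49, signed = -15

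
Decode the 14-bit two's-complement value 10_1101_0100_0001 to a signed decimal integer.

MSB is 1, so the value is negative.
Invert: 01001010111110. Add 1: 01001010111111 = 4799. So the value is −4799.

-4799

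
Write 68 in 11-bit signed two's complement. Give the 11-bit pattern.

68 is non-negative, so write it directly in 11 bits: 00001000100.

00001000100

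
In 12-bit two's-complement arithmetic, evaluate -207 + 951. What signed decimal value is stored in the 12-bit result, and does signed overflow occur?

-207 → 111100110001
951 → 001110110111
  111100110001
+ 001110110111
= 001011101000  (discard carry-out 1)
Result 001011101000: MSB = 0 → value 744.
Addends have opposite signs, so signed overflow cannot occur.

744; no overflow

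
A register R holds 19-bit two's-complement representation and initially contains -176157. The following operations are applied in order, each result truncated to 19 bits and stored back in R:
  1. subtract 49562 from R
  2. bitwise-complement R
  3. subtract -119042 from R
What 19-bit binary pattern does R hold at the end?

1010100001010111000

Start: R = -176157 = 1010100111111100011.
R = -176157 − 49562 = -225719 = 1001000111001001001
R = NOT 1001000111001001001 = 0110111000110110110 = 225718
R = 225718 − (-119042) = 344760; wraps to -179528 = 1010100001010111000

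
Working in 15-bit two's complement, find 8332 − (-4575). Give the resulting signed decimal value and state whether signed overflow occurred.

8332 → 010000010001100
-4575 → 110111000100001
Subtract via negate-and-add: invert 110111000100001 + 1 = 001000111011111 (i.e. 4575).
  010000010001100
+ 001000111011111
= 011001001101011
Result 011001001101011: MSB = 0 → value 12907.
Both addends (after negating the subtrahend) are non-negative and so is the stored result: no signed overflow.

12907; no overflow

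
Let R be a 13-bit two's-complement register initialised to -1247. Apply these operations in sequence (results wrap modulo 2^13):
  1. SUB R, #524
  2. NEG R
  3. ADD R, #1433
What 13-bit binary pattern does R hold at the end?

0110010000100

Start: R = -1247 = 1101100100001.
R = -1247 − 524 = -1771 = 1100100010101
R = −(-1771) = 1771 = 0011011101011
R = 1771 + 1433 = 3204 = 0110010000100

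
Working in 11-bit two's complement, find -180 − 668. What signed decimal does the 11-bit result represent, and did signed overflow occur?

-848; no overflow

-180 → 11101001100
668 → 01010011100
Subtract via negate-and-add: invert 01010011100 + 1 = 10101100100 (i.e. -668).
  11101001100
+ 10101100100
= 10010110000  (discard carry-out 1)
Result 10010110000: MSB = 1 → 1200 − 2048 = -848.
Both addends (after negating the subtrahend) are negative and so is the stored result: no signed overflow.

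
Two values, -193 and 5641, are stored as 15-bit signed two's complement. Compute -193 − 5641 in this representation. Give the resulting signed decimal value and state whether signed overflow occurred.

-193 → 111111100111111
5641 → 001011000001001
Subtract via negate-and-add: invert 001011000001001 + 1 = 110100111110111 (i.e. -5641).
  111111100111111
+ 110100111110111
= 110100100110110  (discard carry-out 1)
Result 110100100110110: MSB = 1 → 26934 − 32768 = -5834.
Both addends (after negating the subtrahend) are negative and so is the stored result: no signed overflow.

-5834; no overflow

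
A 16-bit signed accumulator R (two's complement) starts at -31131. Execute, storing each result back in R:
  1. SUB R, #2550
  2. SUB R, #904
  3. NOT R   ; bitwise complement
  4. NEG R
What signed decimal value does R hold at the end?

30952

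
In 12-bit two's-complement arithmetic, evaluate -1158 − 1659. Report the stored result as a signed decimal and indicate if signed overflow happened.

1279; overflow

-1158 → 101101111010
1659 → 011001111011
Subtract via negate-and-add: invert 011001111011 + 1 = 100110000101 (i.e. -1659).
  101101111010
+ 100110000101
= 010011111111  (discard carry-out 1)
Result 010011111111: MSB = 0 → value 1279.
Both addends (after negating the subtrahend) are negative but the stored result is non-negative: signed overflow. The true value -1158 − 1659 = -2817 lies outside [-2048, 2047].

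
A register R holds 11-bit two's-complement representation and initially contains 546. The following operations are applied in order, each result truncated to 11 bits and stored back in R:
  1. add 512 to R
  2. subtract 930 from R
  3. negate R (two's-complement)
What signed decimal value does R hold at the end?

-128

Start: R = 546 = 01000100010.
R = 546 + 512 = 1058; wraps to -990 = 10000100010
R = -990 − 930 = -1920; wraps to 128 = 00010000000
R = −(128) = -128 = 11110000000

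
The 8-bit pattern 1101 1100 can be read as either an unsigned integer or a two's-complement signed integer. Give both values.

Unsigned: 11011100 = 220.
Signed: MSB=1 → 220 − 256 = -36.

unsigned = 220, signed = -36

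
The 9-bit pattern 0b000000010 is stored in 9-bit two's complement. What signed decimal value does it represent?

2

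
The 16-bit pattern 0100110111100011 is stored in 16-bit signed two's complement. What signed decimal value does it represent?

19939

MSB is 0, so the value is non-negative: 0100110111100011 = 19939.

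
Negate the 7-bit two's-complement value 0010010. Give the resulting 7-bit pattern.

1101110

Invert: 1101101. Add 1: 1101110.
Check: 0010010 = 18, 1101110 = -18.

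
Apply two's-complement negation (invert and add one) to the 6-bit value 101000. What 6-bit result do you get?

Invert: 010111. Add 1: 011000.
Check: 101000 = -24, 011000 = 24.

011000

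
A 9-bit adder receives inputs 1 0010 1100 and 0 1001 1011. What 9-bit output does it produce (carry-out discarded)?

111000111

  100101100
+ 010011011
= 111000111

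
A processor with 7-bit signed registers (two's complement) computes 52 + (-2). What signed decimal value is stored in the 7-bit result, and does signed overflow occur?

50; no overflow

52 → 0110100
-2 → 1111110
  0110100
+ 1111110
= 0110010  (discard carry-out 1)
Result 0110010: MSB = 0 → value 50.
Addends have opposite signs, so signed overflow cannot occur.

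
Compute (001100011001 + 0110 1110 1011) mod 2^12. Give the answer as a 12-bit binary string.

101000000100

  001100011001
+ 011011101011
= 101000000100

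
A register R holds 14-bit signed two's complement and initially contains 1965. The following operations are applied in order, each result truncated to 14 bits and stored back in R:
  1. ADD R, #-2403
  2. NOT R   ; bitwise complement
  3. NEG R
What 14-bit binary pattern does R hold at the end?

11111001001011

Start: R = 1965 = 00011110101101.
R = 1965 + (-2403) = -438 = 11111001001010
R = NOT 11111001001010 = 00000110110101 = 437
R = −(437) = -437 = 11111001001011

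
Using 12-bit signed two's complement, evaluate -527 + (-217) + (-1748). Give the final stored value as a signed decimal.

1604

-527 + (-217) = -744 (110100011000)
-744 + (-1748) = -2492 → wraps to 1604 (011001000100)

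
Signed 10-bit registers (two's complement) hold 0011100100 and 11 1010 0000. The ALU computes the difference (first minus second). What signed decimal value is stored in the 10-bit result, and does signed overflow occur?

324; no overflow

0011100100 = 228 (signed)
11 1010 0000 → 1110100000 = -96 (signed)
Subtract via negate-and-add: invert 1110100000 + 1 = 0001100000 (i.e. 96).
  0011100100
+ 0001100000
= 0101000100
Result 0101000100: MSB = 0 → value 324.
Both addends (after negating the subtrahend) are non-negative and so is the stored result: no signed overflow.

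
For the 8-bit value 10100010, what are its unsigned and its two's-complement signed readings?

unsigned = 162, signed = -94

Unsigned: 10100010 = 162.
Signed: MSB=1 → 162 − 256 = -94.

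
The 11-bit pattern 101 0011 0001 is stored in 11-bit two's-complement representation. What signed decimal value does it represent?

MSB is 1, so the value is negative.
Unsigned reading: 1329. Subtract 2^11 = 2048: 1329 − 2048 = -719.

-719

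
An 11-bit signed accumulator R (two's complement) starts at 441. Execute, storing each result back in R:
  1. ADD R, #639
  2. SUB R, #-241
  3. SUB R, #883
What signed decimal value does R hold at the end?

438

Start: R = 441 = 00110111001.
R = 441 + 639 = 1080; wraps to -968 = 10000111000
R = -968 − (-241) = -727 = 10100101001
R = -727 − 883 = -1610; wraps to 438 = 00110110110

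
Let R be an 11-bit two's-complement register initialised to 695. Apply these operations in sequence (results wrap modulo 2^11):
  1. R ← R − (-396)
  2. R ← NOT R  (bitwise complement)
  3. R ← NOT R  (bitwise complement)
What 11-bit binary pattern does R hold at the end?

Start: R = 695 = 01010110111.
R = 695 − (-396) = 1091; wraps to -957 = 10001000011
R = NOT 10001000011 = 01110111100 = 956
R = NOT 01110111100 = 10001000011 = -957

10001000011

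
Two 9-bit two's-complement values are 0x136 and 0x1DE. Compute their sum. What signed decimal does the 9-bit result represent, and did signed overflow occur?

-236; no overflow

0x136 = 100110110 = -202 (signed)
0x1DE = 111011110 = -34 (signed)
  100110110
+ 111011110
= 100010100  (discard carry-out 1)
Result 100010100: MSB = 1 → 276 − 512 = -236.
Both addends are negative and so is the stored result: no signed overflow.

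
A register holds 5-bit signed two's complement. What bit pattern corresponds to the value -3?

11101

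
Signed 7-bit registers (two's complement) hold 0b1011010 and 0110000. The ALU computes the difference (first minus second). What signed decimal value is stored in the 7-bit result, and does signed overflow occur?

0b1011010 → 1011010 = -38 (signed)
0110000 = 48 (signed)
Subtract via negate-and-add: invert 0110000 + 1 = 1010000 (i.e. -48).
  1011010
+ 1010000
= 0101010  (discard carry-out 1)
Result 0101010: MSB = 0 → value 42.
Both addends (after negating the subtrahend) are negative but the stored result is non-negative: signed overflow. The true value -38 − 48 = -86 lies outside [-64, 63].

42; overflow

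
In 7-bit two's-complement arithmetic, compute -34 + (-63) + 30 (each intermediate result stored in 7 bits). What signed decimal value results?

61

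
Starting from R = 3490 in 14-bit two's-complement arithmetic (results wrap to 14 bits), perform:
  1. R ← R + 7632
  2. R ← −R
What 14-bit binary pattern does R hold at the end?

01010010001110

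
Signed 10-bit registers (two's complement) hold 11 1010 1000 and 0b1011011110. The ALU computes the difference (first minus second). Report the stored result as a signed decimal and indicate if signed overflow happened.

11 1010 1000 → 1110101000 = -88 (signed)
0b1011011110 → 1011011110 = -290 (signed)
Subtract via negate-and-add: invert 1011011110 + 1 = 0100100010 (i.e. 290).
  1110101000
+ 0100100010
= 0011001010  (discard carry-out 1)
Result 0011001010: MSB = 0 → value 202.
Addends (after negating the subtrahend) have opposite signs, so signed overflow cannot occur.

202; no overflow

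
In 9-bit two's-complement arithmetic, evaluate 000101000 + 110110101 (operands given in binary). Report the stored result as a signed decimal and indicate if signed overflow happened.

000101000 = 40 (signed)
110110101 = -75 (signed)
  000101000
+ 110110101
= 111011101
Result 111011101: MSB = 1 → 477 − 512 = -35.
Addends have opposite signs, so signed overflow cannot occur.

-35; no overflow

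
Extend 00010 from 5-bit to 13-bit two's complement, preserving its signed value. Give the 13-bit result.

0000000000010

MSB of 00010 is 0; replicate it into the new high bits.
00000000|00010 → 0000000000010 (still 2).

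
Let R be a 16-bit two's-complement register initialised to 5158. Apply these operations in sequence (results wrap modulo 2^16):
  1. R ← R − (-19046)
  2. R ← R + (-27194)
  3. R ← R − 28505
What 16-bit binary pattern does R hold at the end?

Start: R = 5158 = 0001010000100110.
R = 5158 − (-19046) = 24204 = 0101111010001100
R = 24204 + (-27194) = -2990 = 1111010001010010
R = -2990 − 28505 = -31495 = 1000010011111001

1000010011111001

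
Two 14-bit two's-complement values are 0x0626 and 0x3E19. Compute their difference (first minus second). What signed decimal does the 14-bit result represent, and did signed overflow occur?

2061; no overflow

0x0626 = 00011000100110 = 1574 (signed)
0x3E19 = 11111000011001 = -487 (signed)
Subtract via negate-and-add: invert 11111000011001 + 1 = 00000111100111 (i.e. 487).
  00011000100110
+ 00000111100111
= 00100000001101
Result 00100000001101: MSB = 0 → value 2061.
Both addends (after negating the subtrahend) are non-negative and so is the stored result: no signed overflow.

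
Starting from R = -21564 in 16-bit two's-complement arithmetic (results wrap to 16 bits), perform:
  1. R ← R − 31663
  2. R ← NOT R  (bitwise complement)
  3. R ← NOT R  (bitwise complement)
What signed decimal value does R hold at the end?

Start: R = -21564 = 1010101111000100.
R = -21564 − 31663 = -53227; wraps to 12309 = 0011000000010101
R = NOT 0011000000010101 = 1100111111101010 = -12310
R = NOT 1100111111101010 = 0011000000010101 = 12309

12309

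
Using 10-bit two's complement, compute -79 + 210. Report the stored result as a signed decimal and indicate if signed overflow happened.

131; no overflow

-79 → 1110110001
210 → 0011010010
  1110110001
+ 0011010010
= 0010000011  (discard carry-out 1)
Result 0010000011: MSB = 0 → value 131.
Addends have opposite signs, so signed overflow cannot occur.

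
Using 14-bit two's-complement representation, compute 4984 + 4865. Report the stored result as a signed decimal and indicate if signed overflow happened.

4984 → 01001101111000
4865 → 01001100000001
  01001101111000
+ 01001100000001
= 10011001111001
Result 10011001111001: MSB = 1 → 9849 − 16384 = -6535.
Both addends are non-negative but the stored result is negative: signed overflow. The true value 4984 + 4865 = 9849 lies outside [-8192, 8191].

-6535; overflow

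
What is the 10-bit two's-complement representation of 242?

0011110010

242 is non-negative, so write it directly in 10 bits: 0011110010.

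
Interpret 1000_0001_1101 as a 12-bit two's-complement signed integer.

-2019

MSB is 1, so the value is negative.
Invert: 011111100010. Add 1: 011111100011 = 2019. So the value is −2019.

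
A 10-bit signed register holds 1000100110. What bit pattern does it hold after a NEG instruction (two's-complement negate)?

0111011010

Invert: 0111011001. Add 1: 0111011010.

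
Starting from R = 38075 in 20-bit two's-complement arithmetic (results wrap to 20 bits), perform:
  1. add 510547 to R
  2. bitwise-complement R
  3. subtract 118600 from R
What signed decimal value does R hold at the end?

Start: R = 38075 = 00001001010010111011.
R = 38075 + 510547 = 548622; wraps to -499954 = 10000101111100001110
R = NOT 10000101111100001110 = 01111010000011110001 = 499953
R = 499953 − 118600 = 381353 = 01011101000110101001

381353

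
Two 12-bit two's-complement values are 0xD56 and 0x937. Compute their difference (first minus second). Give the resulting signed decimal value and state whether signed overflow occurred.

0xD56 = 110101010110 = -682 (signed)
0x937 = 100100110111 = -1737 (signed)
Subtract via negate-and-add: invert 100100110111 + 1 = 011011001001 (i.e. 1737).
  110101010110
+ 011011001001
= 010000011111  (discard carry-out 1)
Result 010000011111: MSB = 0 → value 1055.
Addends (after negating the subtrahend) have opposite signs, so signed overflow cannot occur.

1055; no overflow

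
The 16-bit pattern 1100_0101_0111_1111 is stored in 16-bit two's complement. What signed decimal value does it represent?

-14977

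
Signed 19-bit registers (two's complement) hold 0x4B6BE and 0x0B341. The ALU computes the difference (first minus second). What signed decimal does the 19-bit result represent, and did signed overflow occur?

0x4B6BE = 1001011011010111110 = -215362 (signed)
0x0B341 = 0001011001101000001 = 45889 (signed)
Subtract via negate-and-add: invert 0001011001101000001 + 1 = 1110100110010111111 (i.e. -45889).
  1001011011010111110
+ 1110100110010111111
= 1000000001101111101  (discard carry-out 1)
Result 1000000001101111101: MSB = 1 → 263037 − 524288 = -261251.
Both addends (after negating the subtrahend) are negative and so is the stored result: no signed overflow.

-261251; no overflow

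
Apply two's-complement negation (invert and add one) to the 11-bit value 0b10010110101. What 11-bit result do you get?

01101001011

Invert: 01101001010. Add 1: 01101001011.
Check: 10010110101 = -843, 01101001011 = 843.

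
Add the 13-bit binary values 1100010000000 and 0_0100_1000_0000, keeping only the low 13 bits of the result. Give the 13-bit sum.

  1100010000000
+ 0010010000000
= 1110100000000

1110100000000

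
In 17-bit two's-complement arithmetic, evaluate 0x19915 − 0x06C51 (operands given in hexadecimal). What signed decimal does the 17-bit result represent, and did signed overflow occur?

-54076; no overflow

0x19915 = 11001100100010101 = -26347 (signed)
0x06C51 = 00110110001010001 = 27729 (signed)
Subtract via negate-and-add: invert 00110110001010001 + 1 = 11001001110101111 (i.e. -27729).
  11001100100010101
+ 11001001110101111
= 10010110011000100  (discard carry-out 1)
Result 10010110011000100: MSB = 1 → 76996 − 131072 = -54076.
Both addends (after negating the subtrahend) are negative and so is the stored result: no signed overflow.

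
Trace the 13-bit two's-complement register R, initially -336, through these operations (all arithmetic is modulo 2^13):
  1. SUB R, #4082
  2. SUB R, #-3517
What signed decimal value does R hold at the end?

-901

Start: R = -336 = 1111010110000.
R = -336 − 4082 = -4418; wraps to 3774 = 0111010111110
R = 3774 − (-3517) = 7291; wraps to -901 = 1110001111011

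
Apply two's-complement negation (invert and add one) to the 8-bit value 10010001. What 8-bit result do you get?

Invert: 01101110. Add 1: 01101111.
Check: 10010001 = -111, 01101111 = 111.

01101111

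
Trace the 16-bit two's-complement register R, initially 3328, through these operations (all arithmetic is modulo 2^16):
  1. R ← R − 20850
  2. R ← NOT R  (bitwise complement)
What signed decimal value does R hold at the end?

Start: R = 3328 = 0000110100000000.
R = 3328 − 20850 = -17522 = 1011101110001110
R = NOT 1011101110001110 = 0100010001110001 = 17521

17521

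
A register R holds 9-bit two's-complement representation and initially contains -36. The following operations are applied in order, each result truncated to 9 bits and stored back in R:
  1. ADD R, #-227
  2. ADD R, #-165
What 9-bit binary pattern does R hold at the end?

001010100

Start: R = -36 = 111011100.
R = -36 + (-227) = -263; wraps to 249 = 011111001
R = 249 + (-165) = 84 = 001010100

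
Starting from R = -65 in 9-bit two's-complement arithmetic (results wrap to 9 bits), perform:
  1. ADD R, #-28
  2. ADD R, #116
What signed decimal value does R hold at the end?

Start: R = -65 = 110111111.
R = -65 + (-28) = -93 = 110100011
R = -93 + 116 = 23 = 000010111

23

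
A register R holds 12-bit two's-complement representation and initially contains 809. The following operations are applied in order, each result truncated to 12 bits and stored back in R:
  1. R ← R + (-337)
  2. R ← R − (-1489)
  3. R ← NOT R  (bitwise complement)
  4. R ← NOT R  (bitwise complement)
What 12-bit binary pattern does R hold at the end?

Start: R = 809 = 001100101001.
R = 809 + (-337) = 472 = 000111011000
R = 472 − (-1489) = 1961 = 011110101001
R = NOT 011110101001 = 100001010110 = -1962
R = NOT 100001010110 = 011110101001 = 1961

011110101001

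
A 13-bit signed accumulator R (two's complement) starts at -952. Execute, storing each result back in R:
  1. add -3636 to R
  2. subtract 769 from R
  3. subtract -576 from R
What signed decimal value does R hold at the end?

Start: R = -952 = 1110001001000.
R = -952 + (-3636) = -4588; wraps to 3604 = 0111000010100
R = 3604 − 769 = 2835 = 0101100010011
R = 2835 − (-576) = 3411 = 0110101010011

3411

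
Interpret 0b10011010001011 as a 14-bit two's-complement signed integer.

MSB is 1, so the value is negative.
Unsigned reading: 9867. Subtract 2^14 = 16384: 9867 − 16384 = -6517.

-6517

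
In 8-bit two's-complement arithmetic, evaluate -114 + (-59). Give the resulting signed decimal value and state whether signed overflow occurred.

-114 → 10001110
-59 → 11000101
  10001110
+ 11000101
= 01010011  (discard carry-out 1)
Result 01010011: MSB = 0 → value 83.
Both addends are negative but the stored result is non-negative: signed overflow. The true value -114 + (-59) = -173 lies outside [-128, 127].

83; overflow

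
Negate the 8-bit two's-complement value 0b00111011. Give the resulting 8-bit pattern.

11000101

Invert: 11000100. Add 1: 11000101.
Check: 00111011 = 59, 11000101 = -59.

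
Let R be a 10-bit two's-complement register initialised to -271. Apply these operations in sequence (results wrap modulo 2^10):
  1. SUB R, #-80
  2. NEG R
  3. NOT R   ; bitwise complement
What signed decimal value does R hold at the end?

-192

Start: R = -271 = 1011110001.
R = -271 − (-80) = -191 = 1101000001
R = −(-191) = 191 = 0010111111
R = NOT 0010111111 = 1101000000 = -192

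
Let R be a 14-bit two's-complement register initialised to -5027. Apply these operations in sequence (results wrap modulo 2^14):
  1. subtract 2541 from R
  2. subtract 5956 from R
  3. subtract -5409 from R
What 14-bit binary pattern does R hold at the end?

Start: R = -5027 = 10110001011101.
R = -5027 − 2541 = -7568 = 10001001110000
R = -7568 − 5956 = -13524; wraps to 2860 = 00101100101100
R = 2860 − (-5409) = 8269; wraps to -8115 = 10000001001101

10000001001101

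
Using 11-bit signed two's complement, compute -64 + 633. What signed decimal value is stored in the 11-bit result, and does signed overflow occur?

-64 → 11111000000
633 → 01001111001
  11111000000
+ 01001111001
= 01000111001  (discard carry-out 1)
Result 01000111001: MSB = 0 → value 569.
Addends have opposite signs, so signed overflow cannot occur.

569; no overflow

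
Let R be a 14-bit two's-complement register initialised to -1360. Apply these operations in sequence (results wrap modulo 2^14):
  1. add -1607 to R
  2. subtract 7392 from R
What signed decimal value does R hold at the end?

Start: R = -1360 = 11101010110000.
R = -1360 + (-1607) = -2967 = 11010001101001
R = -2967 − 7392 = -10359; wraps to 6025 = 01011110001001

6025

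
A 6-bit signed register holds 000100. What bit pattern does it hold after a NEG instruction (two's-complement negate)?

111100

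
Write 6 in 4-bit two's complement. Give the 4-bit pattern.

0110

6 is non-negative, so write it directly in 4 bits: 0110.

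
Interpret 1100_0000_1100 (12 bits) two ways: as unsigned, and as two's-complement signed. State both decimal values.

Unsigned: 110000001100 = 3084.
Signed: MSB=1 → 3084 − 4096 = -1012.

unsigned = 3084, signed = -1012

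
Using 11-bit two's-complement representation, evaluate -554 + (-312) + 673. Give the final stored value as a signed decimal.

-554 + (-312) = -866 (10010011110)
-866 + 673 = -193 (11100111111)

-193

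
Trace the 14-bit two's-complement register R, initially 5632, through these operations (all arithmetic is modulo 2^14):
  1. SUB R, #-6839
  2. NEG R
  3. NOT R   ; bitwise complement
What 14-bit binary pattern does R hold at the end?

Start: R = 5632 = 01011000000000.
R = 5632 − (-6839) = 12471; wraps to -3913 = 11000010110111
R = −(-3913) = 3913 = 00111101001001
R = NOT 00111101001001 = 11000010110110 = -3914

11000010110110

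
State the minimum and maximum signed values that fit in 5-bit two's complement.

min = -16, max = 15

Minimum: −2^4 = -16.
Maximum: 2^4 − 1 = 15.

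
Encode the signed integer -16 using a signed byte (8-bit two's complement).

|-16| = 16 = 00010000 in 8 bits.
Invert the bits: 11101111. Add 1: 11110000.
Check: 11110000 reads as 240 − 256 = -16.

11110000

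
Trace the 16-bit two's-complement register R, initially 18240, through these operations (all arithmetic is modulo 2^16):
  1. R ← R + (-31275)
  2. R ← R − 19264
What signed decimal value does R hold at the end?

-32299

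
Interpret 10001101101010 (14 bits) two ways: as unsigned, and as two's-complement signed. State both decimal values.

Unsigned: 10001101101010 = 9066.
Signed: MSB=1 → 9066 − 16384 = -7318.

unsigned = 9066, signed = -7318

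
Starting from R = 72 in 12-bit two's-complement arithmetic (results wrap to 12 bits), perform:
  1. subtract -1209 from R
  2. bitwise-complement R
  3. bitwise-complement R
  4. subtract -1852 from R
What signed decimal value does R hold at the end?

-963

Start: R = 72 = 000001001000.
R = 72 − (-1209) = 1281 = 010100000001
R = NOT 010100000001 = 101011111110 = -1282
R = NOT 101011111110 = 010100000001 = 1281
R = 1281 − (-1852) = 3133; wraps to -963 = 110000111101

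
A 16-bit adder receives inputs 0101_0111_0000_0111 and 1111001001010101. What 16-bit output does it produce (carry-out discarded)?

0100100101011100

  0101011100000111
+ 1111001001010101
= 0100100101011100  (discard carry-out 1)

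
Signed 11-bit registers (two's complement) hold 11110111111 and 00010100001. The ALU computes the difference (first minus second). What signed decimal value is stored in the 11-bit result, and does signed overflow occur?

11110111111 = -65 (signed)
00010100001 = 161 (signed)
Subtract via negate-and-add: invert 00010100001 + 1 = 11101011111 (i.e. -161).
  11110111111
+ 11101011111
= 11100011110  (discard carry-out 1)
Result 11100011110: MSB = 1 → 1822 − 2048 = -226.
Both addends (after negating the subtrahend) are negative and so is the stored result: no signed overflow.

-226; no overflow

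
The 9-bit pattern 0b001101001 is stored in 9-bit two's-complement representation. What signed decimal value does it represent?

MSB is 0, so the value is non-negative: 001101001 = 105.

105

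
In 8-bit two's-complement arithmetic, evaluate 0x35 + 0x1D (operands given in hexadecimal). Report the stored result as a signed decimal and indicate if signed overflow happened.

82; no overflow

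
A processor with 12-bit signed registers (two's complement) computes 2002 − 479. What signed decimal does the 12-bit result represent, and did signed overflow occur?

1523; no overflow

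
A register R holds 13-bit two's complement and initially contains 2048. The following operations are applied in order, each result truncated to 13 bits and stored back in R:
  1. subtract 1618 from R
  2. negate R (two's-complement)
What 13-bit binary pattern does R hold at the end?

1111001010010

Start: R = 2048 = 0100000000000.
R = 2048 − 1618 = 430 = 0000110101110
R = −(430) = -430 = 1111001010010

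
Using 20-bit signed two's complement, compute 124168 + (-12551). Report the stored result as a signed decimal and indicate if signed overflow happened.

124168 → 00011110010100001000
-12551 → 11111100111011111001
  00011110010100001000
+ 11111100111011111001
= 00011011010000000001  (discard carry-out 1)
Result 00011011010000000001: MSB = 0 → value 111617.
Addends have opposite signs, so signed overflow cannot occur.

111617; no overflow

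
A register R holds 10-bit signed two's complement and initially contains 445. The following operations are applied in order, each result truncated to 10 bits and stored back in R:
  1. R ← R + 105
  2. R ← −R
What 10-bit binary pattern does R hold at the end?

Start: R = 445 = 0110111101.
R = 445 + 105 = 550; wraps to -474 = 1000100110
R = −(-474) = 474 = 0111011010

0111011010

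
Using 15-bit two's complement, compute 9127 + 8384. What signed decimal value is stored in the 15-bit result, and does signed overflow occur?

9127 → 010001110100111
8384 → 010000011000000
  010001110100111
+ 010000011000000
= 100010001100111
Result 100010001100111: MSB = 1 → 17511 − 32768 = -15257.
Both addends are non-negative but the stored result is negative: signed overflow. The true value 9127 + 8384 = 17511 lies outside [-16384, 16383].

-15257; overflow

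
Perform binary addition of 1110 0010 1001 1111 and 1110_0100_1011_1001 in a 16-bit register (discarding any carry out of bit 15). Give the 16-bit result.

  1110001010011111
+ 1110010010111001
= 1100011101011000  (discard carry-out 1)

1100011101011000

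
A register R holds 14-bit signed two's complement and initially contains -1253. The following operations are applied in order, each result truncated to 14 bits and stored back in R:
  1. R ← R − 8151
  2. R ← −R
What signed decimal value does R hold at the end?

Start: R = -1253 = 11101100011011.
R = -1253 − 8151 = -9404; wraps to 6980 = 01101101000100
R = −(6980) = -6980 = 10010010111100

-6980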